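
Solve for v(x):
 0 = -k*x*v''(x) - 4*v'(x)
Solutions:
 v(x) = C1 + x^(((re(k) - 4)*re(k) + im(k)^2)/(re(k)^2 + im(k)^2))*(C2*sin(4*log(x)*Abs(im(k))/(re(k)^2 + im(k)^2)) + C3*cos(4*log(x)*im(k)/(re(k)^2 + im(k)^2)))


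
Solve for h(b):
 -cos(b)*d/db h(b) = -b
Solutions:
 h(b) = C1 + Integral(b/cos(b), b)


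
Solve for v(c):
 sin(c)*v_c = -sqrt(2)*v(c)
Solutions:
 v(c) = C1*(cos(c) + 1)^(sqrt(2)/2)/(cos(c) - 1)^(sqrt(2)/2)


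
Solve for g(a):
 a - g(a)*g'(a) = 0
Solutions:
 g(a) = -sqrt(C1 + a^2)
 g(a) = sqrt(C1 + a^2)


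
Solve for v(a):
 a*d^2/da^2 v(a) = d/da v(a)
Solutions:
 v(a) = C1 + C2*a^2


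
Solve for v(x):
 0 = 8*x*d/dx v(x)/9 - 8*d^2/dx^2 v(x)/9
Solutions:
 v(x) = C1 + C2*erfi(sqrt(2)*x/2)


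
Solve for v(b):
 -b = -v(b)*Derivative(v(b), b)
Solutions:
 v(b) = -sqrt(C1 + b^2)
 v(b) = sqrt(C1 + b^2)


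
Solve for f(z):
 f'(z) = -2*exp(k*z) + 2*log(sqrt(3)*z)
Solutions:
 f(z) = C1 + 2*z*log(z) + z*(-2 + log(3)) + Piecewise((-2*exp(k*z)/k, Ne(k, 0)), (-2*z, True))


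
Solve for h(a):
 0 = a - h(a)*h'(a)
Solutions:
 h(a) = -sqrt(C1 + a^2)
 h(a) = sqrt(C1 + a^2)


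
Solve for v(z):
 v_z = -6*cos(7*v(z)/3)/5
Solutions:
 6*z/5 - 3*log(sin(7*v(z)/3) - 1)/14 + 3*log(sin(7*v(z)/3) + 1)/14 = C1


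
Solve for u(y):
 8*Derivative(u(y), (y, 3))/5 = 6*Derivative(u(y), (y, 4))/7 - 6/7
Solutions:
 u(y) = C1 + C2*y + C3*y^2 + C4*exp(28*y/15) - 5*y^3/56


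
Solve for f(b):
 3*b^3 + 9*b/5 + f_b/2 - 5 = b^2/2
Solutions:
 f(b) = C1 - 3*b^4/2 + b^3/3 - 9*b^2/5 + 10*b


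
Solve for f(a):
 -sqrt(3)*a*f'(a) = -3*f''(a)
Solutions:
 f(a) = C1 + C2*erfi(sqrt(2)*3^(3/4)*a/6)


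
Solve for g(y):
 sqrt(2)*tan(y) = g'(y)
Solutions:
 g(y) = C1 - sqrt(2)*log(cos(y))


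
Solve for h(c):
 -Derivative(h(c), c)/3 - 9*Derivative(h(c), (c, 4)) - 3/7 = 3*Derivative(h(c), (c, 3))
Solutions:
 h(c) = C1 + C2*exp(c*(-4 + 2*2^(1/3)/(3*sqrt(93) + 29)^(1/3) + 2^(2/3)*(3*sqrt(93) + 29)^(1/3))/36)*sin(2^(1/3)*sqrt(3)*c*(-2^(1/3)*(3*sqrt(93) + 29)^(1/3) + 2/(3*sqrt(93) + 29)^(1/3))/36) + C3*exp(c*(-4 + 2*2^(1/3)/(3*sqrt(93) + 29)^(1/3) + 2^(2/3)*(3*sqrt(93) + 29)^(1/3))/36)*cos(2^(1/3)*sqrt(3)*c*(-2^(1/3)*(3*sqrt(93) + 29)^(1/3) + 2/(3*sqrt(93) + 29)^(1/3))/36) + C4*exp(-c*(2*2^(1/3)/(3*sqrt(93) + 29)^(1/3) + 2 + 2^(2/3)*(3*sqrt(93) + 29)^(1/3))/18) - 9*c/7


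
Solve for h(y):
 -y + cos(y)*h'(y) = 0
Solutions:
 h(y) = C1 + Integral(y/cos(y), y)


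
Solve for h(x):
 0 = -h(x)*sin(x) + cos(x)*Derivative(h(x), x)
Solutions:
 h(x) = C1/cos(x)


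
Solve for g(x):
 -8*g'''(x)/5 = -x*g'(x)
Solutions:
 g(x) = C1 + Integral(C2*airyai(5^(1/3)*x/2) + C3*airybi(5^(1/3)*x/2), x)


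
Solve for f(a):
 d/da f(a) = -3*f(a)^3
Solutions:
 f(a) = -sqrt(2)*sqrt(-1/(C1 - 3*a))/2
 f(a) = sqrt(2)*sqrt(-1/(C1 - 3*a))/2


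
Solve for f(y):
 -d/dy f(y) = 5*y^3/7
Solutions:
 f(y) = C1 - 5*y^4/28


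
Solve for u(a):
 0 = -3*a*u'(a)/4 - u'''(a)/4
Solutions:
 u(a) = C1 + Integral(C2*airyai(-3^(1/3)*a) + C3*airybi(-3^(1/3)*a), a)


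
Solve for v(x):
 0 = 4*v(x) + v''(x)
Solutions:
 v(x) = C1*sin(2*x) + C2*cos(2*x)


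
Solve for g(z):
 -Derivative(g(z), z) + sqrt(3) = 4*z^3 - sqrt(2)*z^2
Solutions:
 g(z) = C1 - z^4 + sqrt(2)*z^3/3 + sqrt(3)*z


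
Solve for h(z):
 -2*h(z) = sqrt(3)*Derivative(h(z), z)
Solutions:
 h(z) = C1*exp(-2*sqrt(3)*z/3)


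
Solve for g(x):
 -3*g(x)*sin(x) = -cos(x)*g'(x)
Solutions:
 g(x) = C1/cos(x)^3


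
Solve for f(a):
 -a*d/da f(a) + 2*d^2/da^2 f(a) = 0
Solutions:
 f(a) = C1 + C2*erfi(a/2)


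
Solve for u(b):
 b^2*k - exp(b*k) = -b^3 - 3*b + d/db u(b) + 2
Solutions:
 u(b) = C1 + b^4/4 + b^3*k/3 + 3*b^2/2 - 2*b - exp(b*k)/k


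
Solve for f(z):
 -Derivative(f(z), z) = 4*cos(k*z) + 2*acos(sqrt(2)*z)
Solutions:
 f(z) = C1 - 2*z*acos(sqrt(2)*z) + sqrt(2)*sqrt(1 - 2*z^2) - 4*Piecewise((sin(k*z)/k, Ne(k, 0)), (z, True))


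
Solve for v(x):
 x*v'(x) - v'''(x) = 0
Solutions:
 v(x) = C1 + Integral(C2*airyai(x) + C3*airybi(x), x)


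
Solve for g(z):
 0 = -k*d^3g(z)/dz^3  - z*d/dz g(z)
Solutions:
 g(z) = C1 + Integral(C2*airyai(z*(-1/k)^(1/3)) + C3*airybi(z*(-1/k)^(1/3)), z)


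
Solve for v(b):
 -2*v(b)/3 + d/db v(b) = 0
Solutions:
 v(b) = C1*exp(2*b/3)


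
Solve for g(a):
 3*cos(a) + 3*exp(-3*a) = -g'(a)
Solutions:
 g(a) = C1 - 3*sin(a) + exp(-3*a)


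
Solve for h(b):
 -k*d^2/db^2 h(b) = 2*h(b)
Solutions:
 h(b) = C1*exp(-sqrt(2)*b*sqrt(-1/k)) + C2*exp(sqrt(2)*b*sqrt(-1/k))


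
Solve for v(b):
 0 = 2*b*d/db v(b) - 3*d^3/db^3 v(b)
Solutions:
 v(b) = C1 + Integral(C2*airyai(2^(1/3)*3^(2/3)*b/3) + C3*airybi(2^(1/3)*3^(2/3)*b/3), b)


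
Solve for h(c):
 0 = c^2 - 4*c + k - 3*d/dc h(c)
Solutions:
 h(c) = C1 + c^3/9 - 2*c^2/3 + c*k/3


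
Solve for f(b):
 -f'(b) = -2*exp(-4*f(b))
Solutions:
 f(b) = log(-I*(C1 + 8*b)^(1/4))
 f(b) = log(I*(C1 + 8*b)^(1/4))
 f(b) = log(-(C1 + 8*b)^(1/4))
 f(b) = log(C1 + 8*b)/4


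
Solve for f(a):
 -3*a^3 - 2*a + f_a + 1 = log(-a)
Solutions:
 f(a) = C1 + 3*a^4/4 + a^2 + a*log(-a) - 2*a


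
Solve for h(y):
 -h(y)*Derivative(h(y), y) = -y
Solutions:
 h(y) = -sqrt(C1 + y^2)
 h(y) = sqrt(C1 + y^2)


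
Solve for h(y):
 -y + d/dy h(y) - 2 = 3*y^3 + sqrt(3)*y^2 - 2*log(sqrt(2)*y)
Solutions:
 h(y) = C1 + 3*y^4/4 + sqrt(3)*y^3/3 + y^2/2 - 2*y*log(y) - y*log(2) + 4*y


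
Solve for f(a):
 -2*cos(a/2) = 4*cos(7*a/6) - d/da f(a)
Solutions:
 f(a) = C1 + 4*sin(a/2) + 24*sin(7*a/6)/7


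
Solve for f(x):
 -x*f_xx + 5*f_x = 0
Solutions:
 f(x) = C1 + C2*x^6


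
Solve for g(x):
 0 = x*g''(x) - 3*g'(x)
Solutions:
 g(x) = C1 + C2*x^4


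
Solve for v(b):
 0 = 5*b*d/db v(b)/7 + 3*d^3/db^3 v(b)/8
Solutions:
 v(b) = C1 + Integral(C2*airyai(-2*21^(2/3)*5^(1/3)*b/21) + C3*airybi(-2*21^(2/3)*5^(1/3)*b/21), b)


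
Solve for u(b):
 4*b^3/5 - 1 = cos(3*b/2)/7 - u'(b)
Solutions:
 u(b) = C1 - b^4/5 + b + 2*sin(3*b/2)/21


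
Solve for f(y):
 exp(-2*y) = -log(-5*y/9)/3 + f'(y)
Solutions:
 f(y) = C1 + y*log(-y)/3 + y*(-2*log(3) - 1 + log(5))/3 - exp(-2*y)/2


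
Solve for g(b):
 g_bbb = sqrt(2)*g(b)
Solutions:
 g(b) = C3*exp(2^(1/6)*b) + (C1*sin(2^(1/6)*sqrt(3)*b/2) + C2*cos(2^(1/6)*sqrt(3)*b/2))*exp(-2^(1/6)*b/2)


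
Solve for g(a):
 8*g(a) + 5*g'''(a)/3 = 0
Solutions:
 g(a) = C3*exp(-2*3^(1/3)*5^(2/3)*a/5) + (C1*sin(3^(5/6)*5^(2/3)*a/5) + C2*cos(3^(5/6)*5^(2/3)*a/5))*exp(3^(1/3)*5^(2/3)*a/5)


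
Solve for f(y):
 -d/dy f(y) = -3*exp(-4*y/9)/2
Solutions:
 f(y) = C1 - 27*exp(-4*y/9)/8


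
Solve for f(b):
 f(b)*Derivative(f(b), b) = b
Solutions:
 f(b) = -sqrt(C1 + b^2)
 f(b) = sqrt(C1 + b^2)


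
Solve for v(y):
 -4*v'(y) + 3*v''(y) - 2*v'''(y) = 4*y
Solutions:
 v(y) = C1 - y^2/2 - 3*y/4 + (C2*sin(sqrt(23)*y/4) + C3*cos(sqrt(23)*y/4))*exp(3*y/4)


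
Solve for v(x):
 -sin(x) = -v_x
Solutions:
 v(x) = C1 - cos(x)


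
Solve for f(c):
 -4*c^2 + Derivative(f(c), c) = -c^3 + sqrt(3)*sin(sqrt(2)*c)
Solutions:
 f(c) = C1 - c^4/4 + 4*c^3/3 - sqrt(6)*cos(sqrt(2)*c)/2


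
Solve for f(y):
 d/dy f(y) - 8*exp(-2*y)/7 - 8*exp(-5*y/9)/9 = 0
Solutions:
 f(y) = C1 - 4*exp(-2*y)/7 - 8*exp(-5*y/9)/5


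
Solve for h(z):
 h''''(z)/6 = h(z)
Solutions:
 h(z) = C1*exp(-6^(1/4)*z) + C2*exp(6^(1/4)*z) + C3*sin(6^(1/4)*z) + C4*cos(6^(1/4)*z)


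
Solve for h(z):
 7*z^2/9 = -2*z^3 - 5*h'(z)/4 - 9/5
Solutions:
 h(z) = C1 - 2*z^4/5 - 28*z^3/135 - 36*z/25


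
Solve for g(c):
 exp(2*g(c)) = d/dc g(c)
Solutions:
 g(c) = log(-sqrt(-1/(C1 + c))) - log(2)/2
 g(c) = log(-1/(C1 + c))/2 - log(2)/2


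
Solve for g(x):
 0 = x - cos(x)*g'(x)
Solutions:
 g(x) = C1 + Integral(x/cos(x), x)


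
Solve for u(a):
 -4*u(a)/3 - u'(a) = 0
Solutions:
 u(a) = C1*exp(-4*a/3)


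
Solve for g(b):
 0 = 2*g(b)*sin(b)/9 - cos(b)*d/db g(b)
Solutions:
 g(b) = C1/cos(b)^(2/9)


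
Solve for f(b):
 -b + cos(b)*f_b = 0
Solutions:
 f(b) = C1 + Integral(b/cos(b), b)


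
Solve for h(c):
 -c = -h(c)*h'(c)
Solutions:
 h(c) = -sqrt(C1 + c^2)
 h(c) = sqrt(C1 + c^2)


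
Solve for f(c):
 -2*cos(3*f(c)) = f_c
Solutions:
 f(c) = -asin((C1 + exp(12*c))/(C1 - exp(12*c)))/3 + pi/3
 f(c) = asin((C1 + exp(12*c))/(C1 - exp(12*c)))/3


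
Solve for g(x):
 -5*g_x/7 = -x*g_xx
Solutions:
 g(x) = C1 + C2*x^(12/7)


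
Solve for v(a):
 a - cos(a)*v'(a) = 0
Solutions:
 v(a) = C1 + Integral(a/cos(a), a)


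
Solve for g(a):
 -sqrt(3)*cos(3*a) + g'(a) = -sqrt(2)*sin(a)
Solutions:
 g(a) = C1 + sqrt(3)*sin(3*a)/3 + sqrt(2)*cos(a)


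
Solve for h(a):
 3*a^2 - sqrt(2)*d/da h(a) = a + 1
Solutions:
 h(a) = C1 + sqrt(2)*a^3/2 - sqrt(2)*a^2/4 - sqrt(2)*a/2


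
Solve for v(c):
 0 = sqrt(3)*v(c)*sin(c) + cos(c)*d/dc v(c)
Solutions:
 v(c) = C1*cos(c)^(sqrt(3))


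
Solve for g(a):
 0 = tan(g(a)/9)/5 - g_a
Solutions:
 g(a) = -9*asin(C1*exp(a/45)) + 9*pi
 g(a) = 9*asin(C1*exp(a/45))


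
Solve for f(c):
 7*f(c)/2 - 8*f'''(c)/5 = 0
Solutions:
 f(c) = C3*exp(2^(2/3)*35^(1/3)*c/4) + (C1*sin(2^(2/3)*sqrt(3)*35^(1/3)*c/8) + C2*cos(2^(2/3)*sqrt(3)*35^(1/3)*c/8))*exp(-2^(2/3)*35^(1/3)*c/8)


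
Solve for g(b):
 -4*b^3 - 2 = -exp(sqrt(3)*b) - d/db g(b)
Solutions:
 g(b) = C1 + b^4 + 2*b - sqrt(3)*exp(sqrt(3)*b)/3


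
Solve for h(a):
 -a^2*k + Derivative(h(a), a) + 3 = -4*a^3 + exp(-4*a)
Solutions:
 h(a) = C1 - a^4 + a^3*k/3 - 3*a - exp(-4*a)/4


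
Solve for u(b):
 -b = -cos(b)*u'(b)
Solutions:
 u(b) = C1 + Integral(b/cos(b), b)


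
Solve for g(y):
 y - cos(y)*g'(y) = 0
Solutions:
 g(y) = C1 + Integral(y/cos(y), y)


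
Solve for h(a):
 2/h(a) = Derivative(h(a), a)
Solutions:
 h(a) = -sqrt(C1 + 4*a)
 h(a) = sqrt(C1 + 4*a)


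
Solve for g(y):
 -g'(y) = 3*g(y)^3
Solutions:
 g(y) = -sqrt(2)*sqrt(-1/(C1 - 3*y))/2
 g(y) = sqrt(2)*sqrt(-1/(C1 - 3*y))/2


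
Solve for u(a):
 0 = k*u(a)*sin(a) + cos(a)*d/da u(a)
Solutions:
 u(a) = C1*exp(k*log(cos(a)))


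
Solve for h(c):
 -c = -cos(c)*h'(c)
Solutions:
 h(c) = C1 + Integral(c/cos(c), c)


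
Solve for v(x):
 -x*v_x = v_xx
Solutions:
 v(x) = C1 + C2*erf(sqrt(2)*x/2)


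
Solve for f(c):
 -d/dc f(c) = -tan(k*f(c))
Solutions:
 f(c) = Piecewise((-asin(exp(C1*k + c*k))/k + pi/k, Ne(k, 0)), (nan, True))
 f(c) = Piecewise((asin(exp(C1*k + c*k))/k, Ne(k, 0)), (nan, True))


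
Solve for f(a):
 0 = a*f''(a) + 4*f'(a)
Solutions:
 f(a) = C1 + C2/a^3


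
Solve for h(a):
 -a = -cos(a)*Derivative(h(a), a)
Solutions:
 h(a) = C1 + Integral(a/cos(a), a)


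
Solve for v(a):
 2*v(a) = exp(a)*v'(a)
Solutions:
 v(a) = C1*exp(-2*exp(-a))


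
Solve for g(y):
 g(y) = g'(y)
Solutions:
 g(y) = C1*exp(y)


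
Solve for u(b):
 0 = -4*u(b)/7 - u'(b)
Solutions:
 u(b) = C1*exp(-4*b/7)


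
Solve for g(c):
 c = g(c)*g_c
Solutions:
 g(c) = -sqrt(C1 + c^2)
 g(c) = sqrt(C1 + c^2)


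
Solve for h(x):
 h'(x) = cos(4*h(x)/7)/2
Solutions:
 -x/2 - 7*log(sin(4*h(x)/7) - 1)/8 + 7*log(sin(4*h(x)/7) + 1)/8 = C1


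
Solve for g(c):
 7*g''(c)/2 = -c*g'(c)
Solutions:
 g(c) = C1 + C2*erf(sqrt(7)*c/7)


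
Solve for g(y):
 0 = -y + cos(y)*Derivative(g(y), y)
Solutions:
 g(y) = C1 + Integral(y/cos(y), y)


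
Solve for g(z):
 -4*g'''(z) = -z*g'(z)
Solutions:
 g(z) = C1 + Integral(C2*airyai(2^(1/3)*z/2) + C3*airybi(2^(1/3)*z/2), z)


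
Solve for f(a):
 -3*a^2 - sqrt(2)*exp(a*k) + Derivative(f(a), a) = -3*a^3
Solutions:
 f(a) = C1 - 3*a^4/4 + a^3 + sqrt(2)*exp(a*k)/k


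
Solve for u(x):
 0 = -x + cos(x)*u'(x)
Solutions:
 u(x) = C1 + Integral(x/cos(x), x)


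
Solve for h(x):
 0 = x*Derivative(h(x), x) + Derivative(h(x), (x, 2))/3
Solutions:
 h(x) = C1 + C2*erf(sqrt(6)*x/2)


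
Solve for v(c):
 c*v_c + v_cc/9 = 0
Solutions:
 v(c) = C1 + C2*erf(3*sqrt(2)*c/2)


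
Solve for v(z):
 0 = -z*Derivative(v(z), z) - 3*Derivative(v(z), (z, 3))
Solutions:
 v(z) = C1 + Integral(C2*airyai(-3^(2/3)*z/3) + C3*airybi(-3^(2/3)*z/3), z)


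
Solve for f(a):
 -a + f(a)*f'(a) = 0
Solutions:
 f(a) = -sqrt(C1 + a^2)
 f(a) = sqrt(C1 + a^2)


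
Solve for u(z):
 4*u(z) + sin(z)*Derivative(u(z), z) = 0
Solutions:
 u(z) = C1*(cos(z)^2 + 2*cos(z) + 1)/(cos(z)^2 - 2*cos(z) + 1)


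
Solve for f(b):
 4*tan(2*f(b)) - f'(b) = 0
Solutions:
 f(b) = -asin(C1*exp(8*b))/2 + pi/2
 f(b) = asin(C1*exp(8*b))/2


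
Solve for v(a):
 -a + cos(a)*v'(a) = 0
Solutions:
 v(a) = C1 + Integral(a/cos(a), a)


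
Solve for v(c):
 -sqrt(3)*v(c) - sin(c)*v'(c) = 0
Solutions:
 v(c) = C1*(cos(c) + 1)^(sqrt(3)/2)/(cos(c) - 1)^(sqrt(3)/2)


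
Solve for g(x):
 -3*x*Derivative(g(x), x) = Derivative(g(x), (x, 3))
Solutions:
 g(x) = C1 + Integral(C2*airyai(-3^(1/3)*x) + C3*airybi(-3^(1/3)*x), x)


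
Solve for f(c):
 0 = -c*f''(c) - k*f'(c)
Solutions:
 f(c) = C1 + c^(1 - re(k))*(C2*sin(log(c)*Abs(im(k))) + C3*cos(log(c)*im(k)))


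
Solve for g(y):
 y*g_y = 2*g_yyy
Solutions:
 g(y) = C1 + Integral(C2*airyai(2^(2/3)*y/2) + C3*airybi(2^(2/3)*y/2), y)


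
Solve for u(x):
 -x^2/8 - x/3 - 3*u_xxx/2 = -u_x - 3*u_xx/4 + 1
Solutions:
 u(x) = C1 + C2*exp(x*(3 - sqrt(105))/12) + C3*exp(x*(3 + sqrt(105))/12) + x^3/24 + 7*x^2/96 + 81*x/64


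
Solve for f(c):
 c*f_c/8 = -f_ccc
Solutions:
 f(c) = C1 + Integral(C2*airyai(-c/2) + C3*airybi(-c/2), c)


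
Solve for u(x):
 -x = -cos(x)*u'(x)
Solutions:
 u(x) = C1 + Integral(x/cos(x), x)


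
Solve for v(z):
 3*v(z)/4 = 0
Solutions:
 v(z) = 0


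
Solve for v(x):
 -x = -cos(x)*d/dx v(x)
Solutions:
 v(x) = C1 + Integral(x/cos(x), x)


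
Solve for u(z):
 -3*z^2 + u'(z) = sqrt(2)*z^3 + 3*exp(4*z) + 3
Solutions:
 u(z) = C1 + sqrt(2)*z^4/4 + z^3 + 3*z + 3*exp(4*z)/4


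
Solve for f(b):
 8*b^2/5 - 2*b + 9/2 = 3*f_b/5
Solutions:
 f(b) = C1 + 8*b^3/9 - 5*b^2/3 + 15*b/2


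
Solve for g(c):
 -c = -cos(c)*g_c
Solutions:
 g(c) = C1 + Integral(c/cos(c), c)


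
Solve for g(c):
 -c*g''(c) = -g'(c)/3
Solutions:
 g(c) = C1 + C2*c^(4/3)


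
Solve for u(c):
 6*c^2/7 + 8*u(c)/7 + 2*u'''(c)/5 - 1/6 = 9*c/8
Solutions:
 u(c) = C3*exp(-20^(1/3)*7^(2/3)*c/7) - 3*c^2/4 + 63*c/64 + (C1*sin(20^(1/3)*sqrt(3)*7^(2/3)*c/14) + C2*cos(20^(1/3)*sqrt(3)*7^(2/3)*c/14))*exp(20^(1/3)*7^(2/3)*c/14) + 7/48


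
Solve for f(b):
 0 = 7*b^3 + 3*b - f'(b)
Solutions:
 f(b) = C1 + 7*b^4/4 + 3*b^2/2


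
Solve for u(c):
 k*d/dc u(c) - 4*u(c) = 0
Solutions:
 u(c) = C1*exp(4*c/k)


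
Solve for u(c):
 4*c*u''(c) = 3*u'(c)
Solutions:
 u(c) = C1 + C2*c^(7/4)


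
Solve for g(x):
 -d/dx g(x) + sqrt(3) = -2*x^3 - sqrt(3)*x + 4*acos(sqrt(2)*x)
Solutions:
 g(x) = C1 + x^4/2 + sqrt(3)*x^2/2 - 4*x*acos(sqrt(2)*x) + sqrt(3)*x + 2*sqrt(2)*sqrt(1 - 2*x^2)


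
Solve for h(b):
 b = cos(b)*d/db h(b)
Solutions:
 h(b) = C1 + Integral(b/cos(b), b)


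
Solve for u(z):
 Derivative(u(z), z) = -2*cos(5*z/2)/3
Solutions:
 u(z) = C1 - 4*sin(5*z/2)/15


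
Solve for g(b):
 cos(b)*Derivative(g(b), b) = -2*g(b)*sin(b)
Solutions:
 g(b) = C1*cos(b)^2


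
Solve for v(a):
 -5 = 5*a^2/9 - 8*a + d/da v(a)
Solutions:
 v(a) = C1 - 5*a^3/27 + 4*a^2 - 5*a


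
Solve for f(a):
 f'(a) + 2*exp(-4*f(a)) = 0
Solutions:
 f(a) = log(-I*(C1 - 8*a)^(1/4))
 f(a) = log(I*(C1 - 8*a)^(1/4))
 f(a) = log(-(C1 - 8*a)^(1/4))
 f(a) = log(C1 - 8*a)/4


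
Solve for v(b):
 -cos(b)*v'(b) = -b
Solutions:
 v(b) = C1 + Integral(b/cos(b), b)


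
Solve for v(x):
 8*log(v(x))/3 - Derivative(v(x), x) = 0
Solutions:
 li(v(x)) = C1 + 8*x/3


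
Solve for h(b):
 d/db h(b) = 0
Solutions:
 h(b) = C1


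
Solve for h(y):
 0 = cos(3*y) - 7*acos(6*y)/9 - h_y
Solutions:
 h(y) = C1 - 7*y*acos(6*y)/9 + 7*sqrt(1 - 36*y^2)/54 + sin(3*y)/3


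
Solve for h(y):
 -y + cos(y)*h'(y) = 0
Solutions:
 h(y) = C1 + Integral(y/cos(y), y)


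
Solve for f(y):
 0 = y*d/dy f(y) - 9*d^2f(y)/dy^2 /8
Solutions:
 f(y) = C1 + C2*erfi(2*y/3)


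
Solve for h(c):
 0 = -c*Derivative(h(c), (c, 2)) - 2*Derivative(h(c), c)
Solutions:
 h(c) = C1 + C2/c


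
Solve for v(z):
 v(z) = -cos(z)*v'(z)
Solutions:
 v(z) = C1*sqrt(sin(z) - 1)/sqrt(sin(z) + 1)


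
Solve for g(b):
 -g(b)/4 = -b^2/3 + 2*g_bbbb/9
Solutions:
 g(b) = 4*b^2/3 + (C1*sin(2^(3/4)*sqrt(3)*b/4) + C2*cos(2^(3/4)*sqrt(3)*b/4))*exp(-2^(3/4)*sqrt(3)*b/4) + (C3*sin(2^(3/4)*sqrt(3)*b/4) + C4*cos(2^(3/4)*sqrt(3)*b/4))*exp(2^(3/4)*sqrt(3)*b/4)


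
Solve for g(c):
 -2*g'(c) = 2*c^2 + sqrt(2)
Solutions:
 g(c) = C1 - c^3/3 - sqrt(2)*c/2


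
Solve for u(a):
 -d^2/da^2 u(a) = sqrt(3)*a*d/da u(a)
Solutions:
 u(a) = C1 + C2*erf(sqrt(2)*3^(1/4)*a/2)


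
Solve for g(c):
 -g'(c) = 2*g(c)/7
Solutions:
 g(c) = C1*exp(-2*c/7)


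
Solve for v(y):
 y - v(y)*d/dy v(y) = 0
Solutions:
 v(y) = -sqrt(C1 + y^2)
 v(y) = sqrt(C1 + y^2)


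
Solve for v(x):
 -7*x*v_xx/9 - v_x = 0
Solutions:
 v(x) = C1 + C2/x^(2/7)


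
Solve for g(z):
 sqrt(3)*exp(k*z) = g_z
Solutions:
 g(z) = C1 + sqrt(3)*exp(k*z)/k


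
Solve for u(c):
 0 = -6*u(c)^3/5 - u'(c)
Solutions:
 u(c) = -sqrt(10)*sqrt(-1/(C1 - 6*c))/2
 u(c) = sqrt(10)*sqrt(-1/(C1 - 6*c))/2


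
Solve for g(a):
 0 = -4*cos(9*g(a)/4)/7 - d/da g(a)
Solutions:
 4*a/7 - 2*log(sin(9*g(a)/4) - 1)/9 + 2*log(sin(9*g(a)/4) + 1)/9 = C1


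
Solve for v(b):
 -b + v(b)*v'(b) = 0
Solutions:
 v(b) = -sqrt(C1 + b^2)
 v(b) = sqrt(C1 + b^2)


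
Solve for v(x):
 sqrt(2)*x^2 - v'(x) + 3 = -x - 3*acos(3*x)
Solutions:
 v(x) = C1 + sqrt(2)*x^3/3 + x^2/2 + 3*x*acos(3*x) + 3*x - sqrt(1 - 9*x^2)


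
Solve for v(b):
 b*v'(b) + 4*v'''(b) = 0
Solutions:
 v(b) = C1 + Integral(C2*airyai(-2^(1/3)*b/2) + C3*airybi(-2^(1/3)*b/2), b)


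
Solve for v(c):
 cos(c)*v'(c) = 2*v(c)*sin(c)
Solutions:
 v(c) = C1/cos(c)^2


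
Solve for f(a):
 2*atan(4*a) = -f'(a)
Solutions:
 f(a) = C1 - 2*a*atan(4*a) + log(16*a^2 + 1)/4


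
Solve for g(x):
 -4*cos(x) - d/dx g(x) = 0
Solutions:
 g(x) = C1 - 4*sin(x)


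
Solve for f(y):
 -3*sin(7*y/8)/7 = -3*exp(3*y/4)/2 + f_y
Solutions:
 f(y) = C1 + 2*exp(3*y/4) + 24*cos(7*y/8)/49


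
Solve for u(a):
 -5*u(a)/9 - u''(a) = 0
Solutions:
 u(a) = C1*sin(sqrt(5)*a/3) + C2*cos(sqrt(5)*a/3)


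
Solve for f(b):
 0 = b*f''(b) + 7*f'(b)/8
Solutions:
 f(b) = C1 + C2*b^(1/8)


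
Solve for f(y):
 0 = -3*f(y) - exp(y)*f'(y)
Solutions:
 f(y) = C1*exp(3*exp(-y))


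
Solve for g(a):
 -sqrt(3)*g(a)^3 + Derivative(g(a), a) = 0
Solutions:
 g(a) = -sqrt(2)*sqrt(-1/(C1 + sqrt(3)*a))/2
 g(a) = sqrt(2)*sqrt(-1/(C1 + sqrt(3)*a))/2


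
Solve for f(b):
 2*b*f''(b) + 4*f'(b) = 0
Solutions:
 f(b) = C1 + C2/b


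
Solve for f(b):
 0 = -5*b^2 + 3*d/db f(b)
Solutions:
 f(b) = C1 + 5*b^3/9


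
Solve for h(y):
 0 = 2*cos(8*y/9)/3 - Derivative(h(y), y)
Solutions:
 h(y) = C1 + 3*sin(8*y/9)/4


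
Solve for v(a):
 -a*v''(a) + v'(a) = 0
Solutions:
 v(a) = C1 + C2*a^2


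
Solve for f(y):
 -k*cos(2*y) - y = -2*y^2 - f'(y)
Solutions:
 f(y) = C1 + k*sin(2*y)/2 - 2*y^3/3 + y^2/2


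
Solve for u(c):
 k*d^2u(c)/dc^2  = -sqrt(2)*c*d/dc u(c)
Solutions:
 u(c) = C1 + C2*sqrt(k)*erf(2^(3/4)*c*sqrt(1/k)/2)


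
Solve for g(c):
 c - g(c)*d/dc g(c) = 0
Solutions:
 g(c) = -sqrt(C1 + c^2)
 g(c) = sqrt(C1 + c^2)


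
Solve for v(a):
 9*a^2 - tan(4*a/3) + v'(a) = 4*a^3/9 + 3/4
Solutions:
 v(a) = C1 + a^4/9 - 3*a^3 + 3*a/4 - 3*log(cos(4*a/3))/4


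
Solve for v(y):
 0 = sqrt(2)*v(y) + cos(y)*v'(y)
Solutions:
 v(y) = C1*(sin(y) - 1)^(sqrt(2)/2)/(sin(y) + 1)^(sqrt(2)/2)


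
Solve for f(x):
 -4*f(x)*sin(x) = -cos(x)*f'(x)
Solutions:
 f(x) = C1/cos(x)^4


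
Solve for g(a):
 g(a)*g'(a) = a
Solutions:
 g(a) = -sqrt(C1 + a^2)
 g(a) = sqrt(C1 + a^2)


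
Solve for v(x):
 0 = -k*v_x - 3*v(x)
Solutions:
 v(x) = C1*exp(-3*x/k)


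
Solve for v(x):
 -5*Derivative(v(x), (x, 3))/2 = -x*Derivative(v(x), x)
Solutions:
 v(x) = C1 + Integral(C2*airyai(2^(1/3)*5^(2/3)*x/5) + C3*airybi(2^(1/3)*5^(2/3)*x/5), x)


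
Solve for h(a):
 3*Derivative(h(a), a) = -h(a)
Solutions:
 h(a) = C1*exp(-a/3)


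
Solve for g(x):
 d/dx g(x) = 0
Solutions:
 g(x) = C1


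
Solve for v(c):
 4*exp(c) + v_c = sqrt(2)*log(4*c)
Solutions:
 v(c) = C1 + sqrt(2)*c*log(c) + sqrt(2)*c*(-1 + 2*log(2)) - 4*exp(c)


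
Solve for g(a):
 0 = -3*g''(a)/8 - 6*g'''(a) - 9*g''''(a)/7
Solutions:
 g(a) = C1 + C2*a + C3*exp(a*(-28 + sqrt(742))/12) + C4*exp(-a*(sqrt(742) + 28)/12)


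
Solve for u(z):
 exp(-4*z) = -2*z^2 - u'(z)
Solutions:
 u(z) = C1 - 2*z^3/3 + exp(-4*z)/4


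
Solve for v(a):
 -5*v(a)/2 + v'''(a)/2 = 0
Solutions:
 v(a) = C3*exp(5^(1/3)*a) + (C1*sin(sqrt(3)*5^(1/3)*a/2) + C2*cos(sqrt(3)*5^(1/3)*a/2))*exp(-5^(1/3)*a/2)


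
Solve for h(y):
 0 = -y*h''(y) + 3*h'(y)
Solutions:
 h(y) = C1 + C2*y^4


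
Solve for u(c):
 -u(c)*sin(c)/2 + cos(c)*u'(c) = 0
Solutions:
 u(c) = C1/sqrt(cos(c))


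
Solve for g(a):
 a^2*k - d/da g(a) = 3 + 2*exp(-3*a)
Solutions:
 g(a) = C1 + a^3*k/3 - 3*a + 2*exp(-3*a)/3


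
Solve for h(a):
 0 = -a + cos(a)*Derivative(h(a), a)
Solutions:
 h(a) = C1 + Integral(a/cos(a), a)


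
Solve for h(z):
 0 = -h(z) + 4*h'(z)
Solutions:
 h(z) = C1*exp(z/4)


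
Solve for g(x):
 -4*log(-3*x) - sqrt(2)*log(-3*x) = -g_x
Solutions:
 g(x) = C1 + x*(sqrt(2) + 4)*log(-x) + x*(-4 - sqrt(2) + sqrt(2)*log(3) + 4*log(3))


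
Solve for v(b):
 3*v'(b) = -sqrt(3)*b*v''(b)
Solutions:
 v(b) = C1 + C2*b^(1 - sqrt(3))


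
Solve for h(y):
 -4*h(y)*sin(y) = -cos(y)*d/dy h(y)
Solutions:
 h(y) = C1/cos(y)^4


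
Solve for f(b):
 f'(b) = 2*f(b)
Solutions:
 f(b) = C1*exp(2*b)


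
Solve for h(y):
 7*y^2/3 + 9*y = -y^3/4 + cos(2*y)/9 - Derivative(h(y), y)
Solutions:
 h(y) = C1 - y^4/16 - 7*y^3/9 - 9*y^2/2 + sin(2*y)/18


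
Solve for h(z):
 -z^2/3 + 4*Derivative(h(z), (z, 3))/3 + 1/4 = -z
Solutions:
 h(z) = C1 + C2*z + C3*z^2 + z^5/240 - z^4/32 - z^3/32


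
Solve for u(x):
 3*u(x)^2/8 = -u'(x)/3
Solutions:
 u(x) = 8/(C1 + 9*x)


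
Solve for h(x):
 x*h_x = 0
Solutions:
 h(x) = C1


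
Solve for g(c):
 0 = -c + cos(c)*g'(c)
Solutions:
 g(c) = C1 + Integral(c/cos(c), c)


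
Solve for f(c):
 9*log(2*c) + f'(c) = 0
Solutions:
 f(c) = C1 - 9*c*log(c) - c*log(512) + 9*c


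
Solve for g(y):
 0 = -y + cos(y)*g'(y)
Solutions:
 g(y) = C1 + Integral(y/cos(y), y)


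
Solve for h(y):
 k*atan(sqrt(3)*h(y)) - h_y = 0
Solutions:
 Integral(1/atan(sqrt(3)*_y), (_y, h(y))) = C1 + k*y


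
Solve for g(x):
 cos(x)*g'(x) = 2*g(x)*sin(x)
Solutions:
 g(x) = C1/cos(x)^2


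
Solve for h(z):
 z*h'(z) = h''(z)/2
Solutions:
 h(z) = C1 + C2*erfi(z)


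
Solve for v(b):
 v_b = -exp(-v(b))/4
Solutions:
 v(b) = log(C1 - b/4)


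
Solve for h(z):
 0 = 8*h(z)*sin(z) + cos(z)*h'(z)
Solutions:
 h(z) = C1*cos(z)^8


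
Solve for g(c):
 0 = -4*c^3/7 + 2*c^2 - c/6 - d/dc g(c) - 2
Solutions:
 g(c) = C1 - c^4/7 + 2*c^3/3 - c^2/12 - 2*c


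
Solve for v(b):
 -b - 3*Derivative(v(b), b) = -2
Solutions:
 v(b) = C1 - b^2/6 + 2*b/3


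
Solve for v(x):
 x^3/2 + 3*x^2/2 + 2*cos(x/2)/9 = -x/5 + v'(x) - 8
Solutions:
 v(x) = C1 + x^4/8 + x^3/2 + x^2/10 + 8*x + 4*sin(x/2)/9


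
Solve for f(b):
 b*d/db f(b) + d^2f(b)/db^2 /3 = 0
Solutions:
 f(b) = C1 + C2*erf(sqrt(6)*b/2)


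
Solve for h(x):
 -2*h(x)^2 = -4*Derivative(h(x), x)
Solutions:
 h(x) = -2/(C1 + x)


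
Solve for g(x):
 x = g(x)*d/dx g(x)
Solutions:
 g(x) = -sqrt(C1 + x^2)
 g(x) = sqrt(C1 + x^2)


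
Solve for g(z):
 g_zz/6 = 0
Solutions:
 g(z) = C1 + C2*z


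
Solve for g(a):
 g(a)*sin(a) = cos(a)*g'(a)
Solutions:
 g(a) = C1/cos(a)


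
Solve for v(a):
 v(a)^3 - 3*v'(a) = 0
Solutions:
 v(a) = -sqrt(6)*sqrt(-1/(C1 + a))/2
 v(a) = sqrt(6)*sqrt(-1/(C1 + a))/2


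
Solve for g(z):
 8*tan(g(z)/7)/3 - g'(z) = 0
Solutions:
 g(z) = -7*asin(C1*exp(8*z/21)) + 7*pi
 g(z) = 7*asin(C1*exp(8*z/21))


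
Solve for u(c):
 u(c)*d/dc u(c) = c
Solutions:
 u(c) = -sqrt(C1 + c^2)
 u(c) = sqrt(C1 + c^2)


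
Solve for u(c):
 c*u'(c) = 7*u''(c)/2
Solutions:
 u(c) = C1 + C2*erfi(sqrt(7)*c/7)


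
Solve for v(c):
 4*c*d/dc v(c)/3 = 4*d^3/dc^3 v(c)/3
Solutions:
 v(c) = C1 + Integral(C2*airyai(c) + C3*airybi(c), c)


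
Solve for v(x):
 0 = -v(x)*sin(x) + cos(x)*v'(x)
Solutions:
 v(x) = C1/cos(x)


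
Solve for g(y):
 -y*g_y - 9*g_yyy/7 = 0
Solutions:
 g(y) = C1 + Integral(C2*airyai(-21^(1/3)*y/3) + C3*airybi(-21^(1/3)*y/3), y)


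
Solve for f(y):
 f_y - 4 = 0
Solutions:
 f(y) = C1 + 4*y


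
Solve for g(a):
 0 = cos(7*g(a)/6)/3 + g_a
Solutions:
 a/3 - 3*log(sin(7*g(a)/6) - 1)/7 + 3*log(sin(7*g(a)/6) + 1)/7 = C1


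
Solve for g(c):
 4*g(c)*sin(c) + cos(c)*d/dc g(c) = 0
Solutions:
 g(c) = C1*cos(c)^4


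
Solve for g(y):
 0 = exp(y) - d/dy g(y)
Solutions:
 g(y) = C1 + exp(y)


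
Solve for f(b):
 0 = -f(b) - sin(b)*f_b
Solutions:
 f(b) = C1*sqrt(cos(b) + 1)/sqrt(cos(b) - 1)


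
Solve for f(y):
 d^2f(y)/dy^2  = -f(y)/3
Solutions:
 f(y) = C1*sin(sqrt(3)*y/3) + C2*cos(sqrt(3)*y/3)


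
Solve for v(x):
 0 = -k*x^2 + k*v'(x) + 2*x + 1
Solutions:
 v(x) = C1 + x^3/3 - x^2/k - x/k


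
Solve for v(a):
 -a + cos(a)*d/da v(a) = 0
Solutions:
 v(a) = C1 + Integral(a/cos(a), a)


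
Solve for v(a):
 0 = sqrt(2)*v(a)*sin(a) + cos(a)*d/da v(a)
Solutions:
 v(a) = C1*cos(a)^(sqrt(2))


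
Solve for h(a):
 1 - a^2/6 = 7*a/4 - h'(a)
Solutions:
 h(a) = C1 + a^3/18 + 7*a^2/8 - a


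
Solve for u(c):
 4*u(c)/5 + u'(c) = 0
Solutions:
 u(c) = C1*exp(-4*c/5)


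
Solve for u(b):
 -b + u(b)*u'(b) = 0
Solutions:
 u(b) = -sqrt(C1 + b^2)
 u(b) = sqrt(C1 + b^2)


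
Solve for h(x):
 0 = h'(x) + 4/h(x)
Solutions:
 h(x) = -sqrt(C1 - 8*x)
 h(x) = sqrt(C1 - 8*x)


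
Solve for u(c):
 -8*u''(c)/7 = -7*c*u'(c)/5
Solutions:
 u(c) = C1 + C2*erfi(7*sqrt(5)*c/20)


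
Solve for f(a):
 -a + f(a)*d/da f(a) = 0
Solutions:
 f(a) = -sqrt(C1 + a^2)
 f(a) = sqrt(C1 + a^2)


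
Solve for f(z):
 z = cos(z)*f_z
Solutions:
 f(z) = C1 + Integral(z/cos(z), z)


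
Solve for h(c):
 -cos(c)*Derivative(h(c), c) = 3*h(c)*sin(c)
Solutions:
 h(c) = C1*cos(c)^3


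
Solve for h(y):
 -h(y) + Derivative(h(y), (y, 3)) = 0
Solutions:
 h(y) = C3*exp(y) + (C1*sin(sqrt(3)*y/2) + C2*cos(sqrt(3)*y/2))*exp(-y/2)


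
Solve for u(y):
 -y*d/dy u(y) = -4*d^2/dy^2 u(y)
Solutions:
 u(y) = C1 + C2*erfi(sqrt(2)*y/4)


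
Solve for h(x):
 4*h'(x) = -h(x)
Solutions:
 h(x) = C1*exp(-x/4)


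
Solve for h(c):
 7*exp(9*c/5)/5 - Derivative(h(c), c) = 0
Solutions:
 h(c) = C1 + 7*exp(9*c/5)/9


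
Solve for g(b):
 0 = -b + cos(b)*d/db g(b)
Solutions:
 g(b) = C1 + Integral(b/cos(b), b)


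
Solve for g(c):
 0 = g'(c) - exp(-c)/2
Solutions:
 g(c) = C1 - exp(-c)/2


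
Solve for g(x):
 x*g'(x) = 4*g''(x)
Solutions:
 g(x) = C1 + C2*erfi(sqrt(2)*x/4)


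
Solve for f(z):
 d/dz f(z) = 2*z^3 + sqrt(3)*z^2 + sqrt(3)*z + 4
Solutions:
 f(z) = C1 + z^4/2 + sqrt(3)*z^3/3 + sqrt(3)*z^2/2 + 4*z


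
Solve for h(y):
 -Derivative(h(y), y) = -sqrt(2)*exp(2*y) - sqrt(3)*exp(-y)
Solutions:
 h(y) = C1 + sqrt(2)*exp(2*y)/2 - sqrt(3)*exp(-y)


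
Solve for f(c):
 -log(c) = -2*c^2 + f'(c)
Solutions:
 f(c) = C1 + 2*c^3/3 - c*log(c) + c


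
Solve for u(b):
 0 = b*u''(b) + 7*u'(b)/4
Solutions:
 u(b) = C1 + C2/b^(3/4)


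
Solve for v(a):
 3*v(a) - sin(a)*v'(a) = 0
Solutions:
 v(a) = C1*(cos(a) - 1)^(3/2)/(cos(a) + 1)^(3/2)


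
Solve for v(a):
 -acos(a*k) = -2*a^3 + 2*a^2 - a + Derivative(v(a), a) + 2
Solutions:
 v(a) = C1 + a^4/2 - 2*a^3/3 + a^2/2 - 2*a - Piecewise((a*acos(a*k) - sqrt(-a^2*k^2 + 1)/k, Ne(k, 0)), (pi*a/2, True))


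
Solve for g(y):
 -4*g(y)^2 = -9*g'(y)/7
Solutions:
 g(y) = -9/(C1 + 28*y)


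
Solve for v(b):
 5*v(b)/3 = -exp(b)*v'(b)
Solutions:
 v(b) = C1*exp(5*exp(-b)/3)


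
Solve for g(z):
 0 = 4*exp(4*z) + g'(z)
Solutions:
 g(z) = C1 - exp(4*z)


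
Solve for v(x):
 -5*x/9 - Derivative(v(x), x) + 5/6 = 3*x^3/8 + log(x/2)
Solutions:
 v(x) = C1 - 3*x^4/32 - 5*x^2/18 - x*log(x) + x*log(2) + 11*x/6


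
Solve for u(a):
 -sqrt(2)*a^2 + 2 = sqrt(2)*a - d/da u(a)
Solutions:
 u(a) = C1 + sqrt(2)*a^3/3 + sqrt(2)*a^2/2 - 2*a


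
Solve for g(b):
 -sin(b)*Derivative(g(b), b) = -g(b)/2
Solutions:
 g(b) = C1*(cos(b) - 1)^(1/4)/(cos(b) + 1)^(1/4)


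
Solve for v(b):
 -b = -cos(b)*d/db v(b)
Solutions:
 v(b) = C1 + Integral(b/cos(b), b)


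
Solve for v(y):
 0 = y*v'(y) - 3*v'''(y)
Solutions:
 v(y) = C1 + Integral(C2*airyai(3^(2/3)*y/3) + C3*airybi(3^(2/3)*y/3), y)


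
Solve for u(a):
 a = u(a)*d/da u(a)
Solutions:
 u(a) = -sqrt(C1 + a^2)
 u(a) = sqrt(C1 + a^2)


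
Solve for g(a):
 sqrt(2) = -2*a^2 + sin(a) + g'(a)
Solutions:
 g(a) = C1 + 2*a^3/3 + sqrt(2)*a + cos(a)


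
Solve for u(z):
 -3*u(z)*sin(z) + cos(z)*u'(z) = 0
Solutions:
 u(z) = C1/cos(z)^3


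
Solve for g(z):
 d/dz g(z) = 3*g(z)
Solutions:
 g(z) = C1*exp(3*z)


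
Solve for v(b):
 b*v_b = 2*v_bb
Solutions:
 v(b) = C1 + C2*erfi(b/2)


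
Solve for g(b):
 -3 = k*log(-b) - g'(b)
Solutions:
 g(b) = C1 + b*k*log(-b) + b*(3 - k)


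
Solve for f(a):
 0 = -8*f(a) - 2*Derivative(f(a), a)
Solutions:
 f(a) = C1*exp(-4*a)


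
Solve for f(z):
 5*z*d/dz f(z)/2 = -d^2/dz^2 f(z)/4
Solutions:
 f(z) = C1 + C2*erf(sqrt(5)*z)


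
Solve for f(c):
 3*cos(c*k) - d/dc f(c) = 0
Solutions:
 f(c) = C1 + 3*sin(c*k)/k


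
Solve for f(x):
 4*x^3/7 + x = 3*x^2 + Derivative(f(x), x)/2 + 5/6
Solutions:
 f(x) = C1 + 2*x^4/7 - 2*x^3 + x^2 - 5*x/3


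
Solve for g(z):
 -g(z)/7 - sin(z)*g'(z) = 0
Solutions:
 g(z) = C1*(cos(z) + 1)^(1/14)/(cos(z) - 1)^(1/14)


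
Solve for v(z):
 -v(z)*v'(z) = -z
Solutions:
 v(z) = -sqrt(C1 + z^2)
 v(z) = sqrt(C1 + z^2)


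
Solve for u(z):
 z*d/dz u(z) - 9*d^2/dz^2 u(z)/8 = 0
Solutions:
 u(z) = C1 + C2*erfi(2*z/3)


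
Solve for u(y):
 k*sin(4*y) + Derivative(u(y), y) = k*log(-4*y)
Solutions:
 u(y) = C1 + k*(y*log(-y) - y + 2*y*log(2) + cos(4*y)/4)


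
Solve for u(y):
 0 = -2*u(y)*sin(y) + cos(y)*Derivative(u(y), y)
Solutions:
 u(y) = C1/cos(y)^2


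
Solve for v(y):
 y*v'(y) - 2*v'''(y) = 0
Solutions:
 v(y) = C1 + Integral(C2*airyai(2^(2/3)*y/2) + C3*airybi(2^(2/3)*y/2), y)


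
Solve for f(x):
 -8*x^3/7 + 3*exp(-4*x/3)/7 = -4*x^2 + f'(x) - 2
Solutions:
 f(x) = C1 - 2*x^4/7 + 4*x^3/3 + 2*x - 9*exp(-4*x/3)/28


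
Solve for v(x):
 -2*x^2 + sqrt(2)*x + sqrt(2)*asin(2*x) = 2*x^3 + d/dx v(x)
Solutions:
 v(x) = C1 - x^4/2 - 2*x^3/3 + sqrt(2)*x^2/2 + sqrt(2)*(x*asin(2*x) + sqrt(1 - 4*x^2)/2)


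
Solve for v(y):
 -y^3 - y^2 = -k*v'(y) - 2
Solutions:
 v(y) = C1 + y^4/(4*k) + y^3/(3*k) - 2*y/k


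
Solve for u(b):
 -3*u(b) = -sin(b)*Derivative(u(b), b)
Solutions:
 u(b) = C1*(cos(b) - 1)^(3/2)/(cos(b) + 1)^(3/2)


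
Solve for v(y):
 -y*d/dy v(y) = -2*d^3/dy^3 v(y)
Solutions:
 v(y) = C1 + Integral(C2*airyai(2^(2/3)*y/2) + C3*airybi(2^(2/3)*y/2), y)


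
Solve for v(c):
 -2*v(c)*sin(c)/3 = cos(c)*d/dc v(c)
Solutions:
 v(c) = C1*cos(c)^(2/3)


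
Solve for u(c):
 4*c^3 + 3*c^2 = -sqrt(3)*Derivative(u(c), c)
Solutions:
 u(c) = C1 - sqrt(3)*c^4/3 - sqrt(3)*c^3/3


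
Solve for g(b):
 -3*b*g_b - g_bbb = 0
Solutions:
 g(b) = C1 + Integral(C2*airyai(-3^(1/3)*b) + C3*airybi(-3^(1/3)*b), b)


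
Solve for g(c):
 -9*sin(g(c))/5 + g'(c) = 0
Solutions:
 -9*c/5 + log(cos(g(c)) - 1)/2 - log(cos(g(c)) + 1)/2 = C1


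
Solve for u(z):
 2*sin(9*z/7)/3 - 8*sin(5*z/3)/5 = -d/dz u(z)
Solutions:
 u(z) = C1 + 14*cos(9*z/7)/27 - 24*cos(5*z/3)/25


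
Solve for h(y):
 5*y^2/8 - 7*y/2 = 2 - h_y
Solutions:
 h(y) = C1 - 5*y^3/24 + 7*y^2/4 + 2*y


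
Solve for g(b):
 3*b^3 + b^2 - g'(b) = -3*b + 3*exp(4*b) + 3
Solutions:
 g(b) = C1 + 3*b^4/4 + b^3/3 + 3*b^2/2 - 3*b - 3*exp(4*b)/4


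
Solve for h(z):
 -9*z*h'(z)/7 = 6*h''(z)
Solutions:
 h(z) = C1 + C2*erf(sqrt(21)*z/14)


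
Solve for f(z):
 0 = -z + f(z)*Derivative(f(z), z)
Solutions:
 f(z) = -sqrt(C1 + z^2)
 f(z) = sqrt(C1 + z^2)


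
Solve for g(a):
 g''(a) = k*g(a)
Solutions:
 g(a) = C1*exp(-a*sqrt(k)) + C2*exp(a*sqrt(k))


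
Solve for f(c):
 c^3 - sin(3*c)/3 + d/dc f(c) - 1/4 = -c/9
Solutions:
 f(c) = C1 - c^4/4 - c^2/18 + c/4 - cos(3*c)/9


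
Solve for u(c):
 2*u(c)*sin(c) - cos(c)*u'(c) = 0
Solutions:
 u(c) = C1/cos(c)^2


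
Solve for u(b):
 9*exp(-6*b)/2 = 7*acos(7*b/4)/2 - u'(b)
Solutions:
 u(b) = C1 + 7*b*acos(7*b/4)/2 - sqrt(16 - 49*b^2)/2 + 3*exp(-6*b)/4


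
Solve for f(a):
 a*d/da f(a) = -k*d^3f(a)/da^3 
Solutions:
 f(a) = C1 + Integral(C2*airyai(a*(-1/k)^(1/3)) + C3*airybi(a*(-1/k)^(1/3)), a)


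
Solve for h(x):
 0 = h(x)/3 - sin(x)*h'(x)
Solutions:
 h(x) = C1*(cos(x) - 1)^(1/6)/(cos(x) + 1)^(1/6)


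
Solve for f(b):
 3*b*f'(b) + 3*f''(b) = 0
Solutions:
 f(b) = C1 + C2*erf(sqrt(2)*b/2)


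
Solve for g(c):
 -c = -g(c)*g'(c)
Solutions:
 g(c) = -sqrt(C1 + c^2)
 g(c) = sqrt(C1 + c^2)


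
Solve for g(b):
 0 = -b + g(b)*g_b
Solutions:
 g(b) = -sqrt(C1 + b^2)
 g(b) = sqrt(C1 + b^2)


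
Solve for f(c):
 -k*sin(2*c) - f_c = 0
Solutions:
 f(c) = C1 + k*cos(2*c)/2


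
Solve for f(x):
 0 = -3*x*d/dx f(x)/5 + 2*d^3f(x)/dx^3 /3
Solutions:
 f(x) = C1 + Integral(C2*airyai(30^(2/3)*x/10) + C3*airybi(30^(2/3)*x/10), x)


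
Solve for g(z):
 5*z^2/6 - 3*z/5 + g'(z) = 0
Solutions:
 g(z) = C1 - 5*z^3/18 + 3*z^2/10


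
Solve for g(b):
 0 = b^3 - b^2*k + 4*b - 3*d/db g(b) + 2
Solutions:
 g(b) = C1 + b^4/12 - b^3*k/9 + 2*b^2/3 + 2*b/3


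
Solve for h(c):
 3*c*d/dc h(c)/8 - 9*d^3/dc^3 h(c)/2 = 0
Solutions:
 h(c) = C1 + Integral(C2*airyai(18^(1/3)*c/6) + C3*airybi(18^(1/3)*c/6), c)


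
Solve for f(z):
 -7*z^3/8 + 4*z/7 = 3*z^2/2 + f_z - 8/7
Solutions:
 f(z) = C1 - 7*z^4/32 - z^3/2 + 2*z^2/7 + 8*z/7


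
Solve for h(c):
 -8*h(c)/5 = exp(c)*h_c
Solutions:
 h(c) = C1*exp(8*exp(-c)/5)


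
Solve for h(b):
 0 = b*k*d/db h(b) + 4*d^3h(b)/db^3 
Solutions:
 h(b) = C1 + Integral(C2*airyai(2^(1/3)*b*(-k)^(1/3)/2) + C3*airybi(2^(1/3)*b*(-k)^(1/3)/2), b)


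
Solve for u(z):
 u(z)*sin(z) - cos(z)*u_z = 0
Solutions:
 u(z) = C1/cos(z)


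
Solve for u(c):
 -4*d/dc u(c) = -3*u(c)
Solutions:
 u(c) = C1*exp(3*c/4)


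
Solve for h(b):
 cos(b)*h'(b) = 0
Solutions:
 h(b) = C1


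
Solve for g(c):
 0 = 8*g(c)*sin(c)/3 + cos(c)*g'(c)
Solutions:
 g(c) = C1*cos(c)^(8/3)


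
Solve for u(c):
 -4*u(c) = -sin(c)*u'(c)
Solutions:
 u(c) = C1*(cos(c)^2 - 2*cos(c) + 1)/(cos(c)^2 + 2*cos(c) + 1)


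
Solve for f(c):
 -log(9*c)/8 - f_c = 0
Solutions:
 f(c) = C1 - c*log(c)/8 - c*log(3)/4 + c/8


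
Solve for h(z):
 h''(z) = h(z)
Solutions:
 h(z) = C1*exp(-z) + C2*exp(z)


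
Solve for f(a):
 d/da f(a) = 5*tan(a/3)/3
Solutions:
 f(a) = C1 - 5*log(cos(a/3))


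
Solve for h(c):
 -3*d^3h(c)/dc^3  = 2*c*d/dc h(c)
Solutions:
 h(c) = C1 + Integral(C2*airyai(-2^(1/3)*3^(2/3)*c/3) + C3*airybi(-2^(1/3)*3^(2/3)*c/3), c)


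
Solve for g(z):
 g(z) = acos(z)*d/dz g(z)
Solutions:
 g(z) = C1*exp(Integral(1/acos(z), z))


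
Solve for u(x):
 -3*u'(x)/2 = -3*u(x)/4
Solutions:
 u(x) = C1*exp(x/2)


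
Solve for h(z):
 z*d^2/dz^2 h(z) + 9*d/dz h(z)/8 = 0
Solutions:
 h(z) = C1 + C2/z^(1/8)


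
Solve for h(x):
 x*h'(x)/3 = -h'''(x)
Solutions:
 h(x) = C1 + Integral(C2*airyai(-3^(2/3)*x/3) + C3*airybi(-3^(2/3)*x/3), x)


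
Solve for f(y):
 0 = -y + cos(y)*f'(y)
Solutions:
 f(y) = C1 + Integral(y/cos(y), y)


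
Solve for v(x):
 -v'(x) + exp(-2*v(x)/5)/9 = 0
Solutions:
 v(x) = 5*log(-sqrt(C1 + x)) - 5*log(15) + 5*log(10)/2
 v(x) = 5*log(C1 + x)/2 - 5*log(15) + 5*log(10)/2


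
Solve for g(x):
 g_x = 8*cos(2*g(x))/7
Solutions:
 -8*x/7 - log(sin(2*g(x)) - 1)/4 + log(sin(2*g(x)) + 1)/4 = C1


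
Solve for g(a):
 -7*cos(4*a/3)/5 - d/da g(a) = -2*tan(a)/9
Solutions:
 g(a) = C1 - 2*log(cos(a))/9 - 21*sin(4*a/3)/20


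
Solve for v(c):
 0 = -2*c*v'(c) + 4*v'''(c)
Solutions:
 v(c) = C1 + Integral(C2*airyai(2^(2/3)*c/2) + C3*airybi(2^(2/3)*c/2), c)


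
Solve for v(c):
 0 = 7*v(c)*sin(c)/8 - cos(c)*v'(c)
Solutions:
 v(c) = C1/cos(c)^(7/8)


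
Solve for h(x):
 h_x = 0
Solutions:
 h(x) = C1


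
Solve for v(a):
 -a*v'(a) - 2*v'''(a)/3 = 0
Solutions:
 v(a) = C1 + Integral(C2*airyai(-2^(2/3)*3^(1/3)*a/2) + C3*airybi(-2^(2/3)*3^(1/3)*a/2), a)


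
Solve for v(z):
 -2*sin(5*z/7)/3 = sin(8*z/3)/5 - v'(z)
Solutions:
 v(z) = C1 - 14*cos(5*z/7)/15 - 3*cos(8*z/3)/40


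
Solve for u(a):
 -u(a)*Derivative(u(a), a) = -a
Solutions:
 u(a) = -sqrt(C1 + a^2)
 u(a) = sqrt(C1 + a^2)


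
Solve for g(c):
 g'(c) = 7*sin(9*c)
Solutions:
 g(c) = C1 - 7*cos(9*c)/9


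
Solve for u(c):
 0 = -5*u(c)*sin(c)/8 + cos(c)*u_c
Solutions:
 u(c) = C1/cos(c)^(5/8)


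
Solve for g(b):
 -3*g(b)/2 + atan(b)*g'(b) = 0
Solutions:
 g(b) = C1*exp(3*Integral(1/atan(b), b)/2)


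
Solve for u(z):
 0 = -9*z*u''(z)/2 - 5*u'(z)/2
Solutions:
 u(z) = C1 + C2*z^(4/9)


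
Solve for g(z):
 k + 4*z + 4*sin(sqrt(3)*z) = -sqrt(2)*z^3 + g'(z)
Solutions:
 g(z) = C1 + k*z + sqrt(2)*z^4/4 + 2*z^2 - 4*sqrt(3)*cos(sqrt(3)*z)/3


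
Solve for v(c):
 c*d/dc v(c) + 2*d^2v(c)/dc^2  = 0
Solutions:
 v(c) = C1 + C2*erf(c/2)


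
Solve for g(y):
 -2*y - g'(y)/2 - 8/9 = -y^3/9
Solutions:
 g(y) = C1 + y^4/18 - 2*y^2 - 16*y/9


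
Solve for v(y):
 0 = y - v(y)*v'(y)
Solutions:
 v(y) = -sqrt(C1 + y^2)
 v(y) = sqrt(C1 + y^2)


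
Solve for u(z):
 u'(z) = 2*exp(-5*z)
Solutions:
 u(z) = C1 - 2*exp(-5*z)/5


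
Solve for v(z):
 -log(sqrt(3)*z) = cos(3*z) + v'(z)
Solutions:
 v(z) = C1 - z*log(z) - z*log(3)/2 + z - sin(3*z)/3


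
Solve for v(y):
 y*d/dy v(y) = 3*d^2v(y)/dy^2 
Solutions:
 v(y) = C1 + C2*erfi(sqrt(6)*y/6)


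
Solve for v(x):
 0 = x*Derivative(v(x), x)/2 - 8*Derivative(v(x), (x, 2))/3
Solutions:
 v(x) = C1 + C2*erfi(sqrt(6)*x/8)


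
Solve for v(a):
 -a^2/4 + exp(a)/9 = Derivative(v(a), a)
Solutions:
 v(a) = C1 - a^3/12 + exp(a)/9


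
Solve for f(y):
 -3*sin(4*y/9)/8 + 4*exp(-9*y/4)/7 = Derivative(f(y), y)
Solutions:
 f(y) = C1 + 27*cos(4*y/9)/32 - 16*exp(-9*y/4)/63


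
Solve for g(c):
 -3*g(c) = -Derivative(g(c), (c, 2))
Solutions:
 g(c) = C1*exp(-sqrt(3)*c) + C2*exp(sqrt(3)*c)


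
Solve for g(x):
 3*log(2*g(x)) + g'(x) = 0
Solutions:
 Integral(1/(log(_y) + log(2)), (_y, g(x)))/3 = C1 - x


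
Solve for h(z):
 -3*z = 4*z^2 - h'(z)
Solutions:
 h(z) = C1 + 4*z^3/3 + 3*z^2/2


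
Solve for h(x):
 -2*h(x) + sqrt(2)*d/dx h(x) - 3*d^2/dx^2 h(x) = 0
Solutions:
 h(x) = (C1*sin(sqrt(22)*x/6) + C2*cos(sqrt(22)*x/6))*exp(sqrt(2)*x/6)
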